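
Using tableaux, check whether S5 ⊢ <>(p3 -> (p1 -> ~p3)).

Tableau for the negation ~<>(p3 -> (p1 -> ~p3)):
1. ~<>(p3 -> (p1 -> ~p3)), w0
2. ~(p3 -> (p1 -> ~p3)), w0   [~<>-rule on 1 via w0Rw0]
3. p3, w0   [~->-rule on 2]
4. ~(p1 -> ~p3), w0   [~->-rule on 2]
5. p1, w0   [~->-rule on 4]
Accessibility: w0Rw0
The negation has an open branch (countermodel exists).

Not valid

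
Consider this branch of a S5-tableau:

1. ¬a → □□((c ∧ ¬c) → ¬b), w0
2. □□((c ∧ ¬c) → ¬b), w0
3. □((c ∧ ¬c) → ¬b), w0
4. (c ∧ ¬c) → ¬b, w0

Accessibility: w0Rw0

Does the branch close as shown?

Not closed

There is no literal clash: for every atom and world, at most one sign appears.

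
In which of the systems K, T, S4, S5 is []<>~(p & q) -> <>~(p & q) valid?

K-tableau for the negation ~([]<>~(p & q) -> <>~(p & q)):
1. ~([]<>~(p & q) -> <>~(p & q)), w0
2. []<>~(p & q), w0   [~->-rule on 1]
3. ~<>~(p & q), w0   [~->-rule on 1]
Complete open branch: countermodel on a K-frame, so not valid in K.
T-tableau for the negation ~([]<>~(p & q) -> <>~(p & q)):
1. ~([]<>~(p & q) -> <>~(p & q)), w0
2. []<>~(p & q), w0   [~->-rule on 1]
3. ~<>~(p & q), w0   [~->-rule on 1]
4. <>~(p & q), w0   [[]-rule on 2 via w0Rw0]
5. p & q, w0   [~<>-rule on 3 via w0Rw0]
6. p, w0   [&-rule on 5]
7. q, w0   [&-rule on 5]
8. ~(p & q), w1   [<>-rule on 4: fresh world w1, w0Rw1]
9. <>~(p & q), w1   [[]-rule on 2 via w0Rw1]
10. p & q, w1   [~<>-rule on 3 via w0Rw1]
11. p, w1   [&-rule on 10]
12. q, w1   [&-rule on 10]
13. ~q, w1   [~&-rule on 8 (branches; this branch)]
Accessibility: w0Rw0, w0Rw1, w1Rw1
Branch closes: q and ~q both at w1.
Every branch closes (one shown): valid in T, hence also in S4, S5 (every theorem of T is a theorem of S4 and S5).

T, S4, S5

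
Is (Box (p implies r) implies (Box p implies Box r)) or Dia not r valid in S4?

Tableau for the negation not ((Box (p implies r) implies (Box p implies Box r)) or Dia not r):
1. not ((Box (p implies r) implies (Box p implies Box r)) or Dia not r), 0
2. not (Box (p implies r) implies (Box p implies Box r)), 0
3. not Dia not r, 0
4. Box (p implies r), 0
5. not (Box p implies Box r), 0
6. Box p, 0
7. not Box r, 0
8. r, 0
9. p implies r, 0
10. p, 0
11. not r, 1
12. r, 1
Accessibility: 0R0, 0R1, 1R1
Branch closes: r and not r both at 1.
All branches of the negation close; one closing branch shown above.

Valid in S4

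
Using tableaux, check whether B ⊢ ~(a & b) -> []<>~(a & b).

Tableau for the negation ~(~(a & b) -> []<>~(a & b)):
1. ~(~(a & b) -> []<>~(a & b)), w0
2. ~(a & b), w0   [~->-rule on 1]
3. ~[]<>~(a & b), w0   [~->-rule on 1]
4. ~b, w0   [~&-rule on 2 (branches; this branch)]
5. ~<>~(a & b), w1   [~[]-rule on 3: fresh world w1, w0Rw1]
6. a & b, w0   [~<>-rule on 5 via w1Rw0]
7. a, w0   [&-rule on 6]
8. b, w0   [&-rule on 6]
Accessibility: w0Rw0, w0Rw1, w1Rw0, w1Rw1
Branch closes: b and ~b both at w0.
Every branch of the negation's tableau closes; the branch above is one of them.

Valid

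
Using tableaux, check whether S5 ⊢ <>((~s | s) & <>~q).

Tableau for the negation ~<>((~s | s) & <>~q):
1. ~<>((~s | s) & <>~q), 0
2. ~((~s | s) & <>~q), 0
3. ~<>~q, 0
4. q, 0
Accessibility: 0R0
The negation has an open branch (countermodel exists).

Invalid (countermodel exists)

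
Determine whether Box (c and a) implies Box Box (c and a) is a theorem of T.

No, not valid

Tableau for the negation not (Box (c and a) implies Box Box (c and a)):
1. not (Box (c and a) implies Box Box (c and a)), w0
2. Box (c and a), w0   [neg-implies-rule on 1]
3. not Box Box (c and a), w0   [neg-implies-rule on 1]
4. c and a, w0   [Box-rule on 2 via w0Rw0]
5. c, w0   [and-rule on 4]
6. a, w0   [and-rule on 4]
7. not Box (c and a), w1   [neg-Box-rule on 3: fresh world w1, w0Rw1]
8. c and a, w1   [Box-rule on 2 via w0Rw1]
9. c, w1   [and-rule on 8]
10. a, w1   [and-rule on 8]
11. not (c and a), w2   [neg-Box-rule on 7: fresh world w2, w1Rw2]
12. not a, w2   [neg-and-rule on 11 (branches; this branch)]
Accessibility: w0Rw0, w0Rw1, w1Rw1, w1Rw2, w2Rw2
The negation has an open branch (countermodel exists).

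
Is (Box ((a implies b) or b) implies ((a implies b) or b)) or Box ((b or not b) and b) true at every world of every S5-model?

Yes, valid

Tableau for the negation not ((Box ((a implies b) or b) implies ((a implies b) or b)) or Box ((b or not b) and b)):
1. not ((Box ((a implies b) or b) implies ((a implies b) or b)) or Box ((b or not b) and b)), w0
2. not (Box ((a implies b) or b) implies ((a implies b) or b)), w0   [neg-or-rule on 1]
3. not Box ((b or not b) and b), w0   [neg-or-rule on 1]
4. Box ((a implies b) or b), w0   [neg-implies-rule on 2]
5. not ((a implies b) or b), w0   [neg-implies-rule on 2]
6. not (a implies b), w0   [neg-or-rule on 5]
7. not b, w0   [neg-or-rule on 5]
8. a, w0   [neg-implies-rule on 6]
9. (a implies b) or b, w0   [Box-rule on 4 via w0Rw0]
10. a implies b, w0   [or-rule on 9 (branches; this branch)]
11. b, w0   [implies-rule on 10 (branches; this branch)]
Accessibility: w0Rw0
Branch closes: b and not b both at w0.
Every branch of the negation's tableau closes; the branch above is one of them.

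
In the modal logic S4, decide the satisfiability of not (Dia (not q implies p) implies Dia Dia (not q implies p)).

1. not (Dia (not q implies p) implies Dia Dia (not q implies p)), w0
2. Dia (not q implies p), w0
3. not Dia Dia (not q implies p), w0
4. not Dia (not q implies p), w0
5. not (not q implies p), w0
6. not q, w0
7. not p, w0
8. not q implies p, w1
9. not Dia (not q implies p), w1
10. not (not q implies p), w1
11. not q, w1
12. not p, w1
13. p, w1
Accessibility: w0Rw0, w0Rw1, w1Rw1
Branch closes: p and not p both at w1.
All branches of the tableau close; one closing branch shown above.

Unsatisfiable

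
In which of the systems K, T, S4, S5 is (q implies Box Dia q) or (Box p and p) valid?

S5

S5-tableau for the negation not ((q implies Box Dia q) or (Box p and p)):
1. not ((q implies Box Dia q) or (Box p and p)), u
2. not (q implies Box Dia q), u   [neg-or-rule on 1]
3. not (Box p and p), u   [neg-or-rule on 1]
4. q, u   [neg-implies-rule on 2]
5. not Box Dia q, u   [neg-implies-rule on 2]
6. not p, u   [neg-and-rule on 3 (branches; this branch)]
7. not Dia q, v   [neg-Box-rule on 5: fresh world v, uRv]
8. not q, u   [neg-Dia-rule on 7 via vRu]
Accessibility: uRu, uRv, vRu, vRv
Branch closes: q and not q both at u.
Every branch closes (one shown): valid in S5.
S4-tableau for the negation not ((q implies Box Dia q) or (Box p and p)):
1. not ((q implies Box Dia q) or (Box p and p)), u
2. not (q implies Box Dia q), u   [neg-or-rule on 1]
3. not (Box p and p), u   [neg-or-rule on 1]
4. q, u   [neg-implies-rule on 2]
5. not Box Dia q, u   [neg-implies-rule on 2]
6. not p, u   [neg-and-rule on 3 (branches; this branch)]
7. not Dia q, v   [neg-Box-rule on 5: fresh world v, uRv]
8. not q, v   [neg-Dia-rule on 7 via vRv]
Accessibility: uRu, uRv, vRv
Complete open branch: countermodel on an S4-frame, so not valid in S4, nor in K, T (the same frame is also a K-frame and a T-frame).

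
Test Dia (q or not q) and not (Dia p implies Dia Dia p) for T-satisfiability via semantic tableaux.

1. Dia (q or not q) and not (Dia p implies Dia Dia p), u
2. Dia (q or not q), u
3. not (Dia p implies Dia Dia p), u
4. Dia p, u
5. not Dia Dia p, u
6. not Dia p, u
7. not p, u
8. q or not q, v
9. not Dia p, v
10. not p, v
11. not q, v
12. p, w
13. not Dia p, w
14. not p, w
Accessibility: uRu, uRv, uRw, vRv, wRw
Branch closes: p and not p both at w.
(One branch shown.) All branches close.

Unsatisfiable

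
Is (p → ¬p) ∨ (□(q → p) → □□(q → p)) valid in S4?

Tableau for the negation ¬((p → ¬p) ∨ (□(q → p) → □□(q → p))):
1. ¬((p → ¬p) ∨ (□(q → p) → □□(q → p))), 0
2. ¬(p → ¬p), 0   [¬∨-rule on 1]
3. ¬(□(q → p) → □□(q → p)), 0   [¬∨-rule on 1]
4. p, 0   [¬→-rule on 2]
5. □(q → p), 0   [¬→-rule on 3]
6. ¬□□(q → p), 0   [¬→-rule on 3]
7. q → p, 0   [□-rule on 5 via 0R0]
8. ¬□(q → p), 1   [¬□-rule on 6: fresh world 1, 0R1]
9. q → p, 1   [□-rule on 5 via 0R1]
10. p, 1   [→-rule on 9 (branches; this branch)]
11. ¬(q → p), 2   [¬□-rule on 8: fresh world 2, 1R2]
12. q, 2   [¬→-rule on 11]
13. ¬p, 2   [¬→-rule on 11]
14. q → p, 2   [□-rule on 5 via 0R2]
15. p, 2   [→-rule on 14 (branches; this branch)]
Accessibility: 0R0, 0R1, 0R2, 1R1, 1R2, 2R2
Branch closes: p and ¬p both at 2.
Every branch of the negation's tableau closes; the branch above is one of them.

Valid in S4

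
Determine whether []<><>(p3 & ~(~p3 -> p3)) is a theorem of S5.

Tableau for the negation ~[]<><>(p3 & ~(~p3 -> p3)):
1. ~[]<><>(p3 & ~(~p3 -> p3)), 0
2. ~<><>(p3 & ~(~p3 -> p3)), 1   [~[]-rule on 1: fresh world 1, 0R1]
3. ~<>(p3 & ~(~p3 -> p3)), 0   [~<>-rule on 2 via 1R0]
4. ~<>(p3 & ~(~p3 -> p3)), 1   [~<>-rule on 2 via 1R1]
5. ~(p3 & ~(~p3 -> p3)), 0   [~<>-rule on 3 via 0R0]
6. ~(p3 & ~(~p3 -> p3)), 1   [~<>-rule on 3 via 0R1]
7. ~p3 -> p3, 0   [~&-rule on 5 (branches; this branch)]
8. ~p3 -> p3, 1   [~&-rule on 6 (branches; this branch)]
9. p3, 0   [->-rule on 7 (branches; this branch)]
10. p3, 1   [->-rule on 8 (branches; this branch)]
Accessibility: 0R0, 0R1, 1R0, 1R1
The negation has an open branch (countermodel exists).

Not valid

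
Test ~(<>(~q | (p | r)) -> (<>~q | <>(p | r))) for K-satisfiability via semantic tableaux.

Unsatisfiable (every branch closes)

1. ~(<>(~q | (p | r)) -> (<>~q | <>(p | r))), w0
2. <>(~q | (p | r)), w0   [~->-rule on 1]
3. ~(<>~q | <>(p | r)), w0   [~->-rule on 1]
4. ~<>~q, w0   [~|-rule on 3]
5. ~<>(p | r), w0   [~|-rule on 3]
6. ~q | (p | r), w1   [<>-rule on 2: fresh world w1, w0Rw1]
7. q, w1   [~<>-rule on 4 via w0Rw1]
8. ~(p | r), w1   [~<>-rule on 5 via w0Rw1]
9. ~p, w1   [~|-rule on 8]
10. ~r, w1   [~|-rule on 8]
11. p | r, w1   [|-rule on 6 (branches; this branch)]
12. r, w1   [|-rule on 11 (branches; this branch)]
Accessibility: w0Rw1
Branch closes: r and ~r both at w1.
Every branch closes; the branch above is one of them.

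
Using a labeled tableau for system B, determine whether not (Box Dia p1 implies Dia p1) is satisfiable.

Unsatisfiable

1. not (Box Dia p1 implies Dia p1), 0
2. Box Dia p1, 0
3. not Dia p1, 0
4. Dia p1, 0
5. not p1, 0
6. p1, 1
7. Dia p1, 1
8. not p1, 1
Accessibility: 0R0, 0R1, 1R0, 1R1
Branch closes: p1 and not p1 both at 1.
(One branch shown.) All branches close.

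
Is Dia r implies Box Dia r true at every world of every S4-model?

Tableau for the negation not (Dia r implies Box Dia r):
1. not (Dia r implies Box Dia r), 0
2. Dia r, 0
3. not Box Dia r, 0
4. r, 1
5. not Dia r, 2
6. not r, 2
Accessibility: 0R0, 0R1, 0R2, 1R1, 2R2
The negation has an open branch (countermodel exists).

Invalid (countermodel exists)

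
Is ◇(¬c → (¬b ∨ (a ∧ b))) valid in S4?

Invalid (countermodel exists)

Tableau for the negation ¬◇(¬c → (¬b ∨ (a ∧ b))):
1. ¬◇(¬c → (¬b ∨ (a ∧ b))), 0
2. ¬(¬c → (¬b ∨ (a ∧ b))), 0
3. ¬c, 0
4. ¬(¬b ∨ (a ∧ b)), 0
5. b, 0
6. ¬(a ∧ b), 0
7. ¬a, 0
Accessibility: 0R0
The negation has an open branch (countermodel exists).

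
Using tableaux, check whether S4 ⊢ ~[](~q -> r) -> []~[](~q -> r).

Not valid

Tableau for the negation ~(~[](~q -> r) -> []~[](~q -> r)):
1. ~(~[](~q -> r) -> []~[](~q -> r)), w0
2. ~[](~q -> r), w0
3. ~[]~[](~q -> r), w0
4. ~(~q -> r), w1
5. ~q, w1
6. ~r, w1
7. [](~q -> r), w2
8. ~q -> r, w2
9. r, w2
Accessibility: w0Rw0, w0Rw1, w0Rw2, w1Rw1, w2Rw2
The negation has an open branch (countermodel exists).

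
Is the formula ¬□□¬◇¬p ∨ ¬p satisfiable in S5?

Yes, satisfiable

1. ¬□□¬◇¬p ∨ ¬p, u
2. ¬p, u
Accessibility: uRu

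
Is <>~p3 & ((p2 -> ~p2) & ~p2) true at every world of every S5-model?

Tableau for the negation ~(<>~p3 & ((p2 -> ~p2) & ~p2)):
1. ~(<>~p3 & ((p2 -> ~p2) & ~p2)), w0
2. ~((p2 -> ~p2) & ~p2), w0
3. p2, w0
Accessibility: w0Rw0
The negation has an open branch (countermodel exists).

Not valid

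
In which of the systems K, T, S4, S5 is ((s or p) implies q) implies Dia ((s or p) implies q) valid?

T, S4, S5

T-tableau for the negation not (((s or p) implies q) implies Dia ((s or p) implies q)):
1. not (((s or p) implies q) implies Dia ((s or p) implies q)), 0
2. (s or p) implies q, 0
3. not Dia ((s or p) implies q), 0
4. not ((s or p) implies q), 0
5. s or p, 0
6. not q, 0
7. not (s or p), 0
8. not s, 0
9. not p, 0
10. p, 0
Accessibility: 0R0
Branch closes: p and not p both at 0.
Every branch closes (one shown): valid in T, hence also in S4, S5 (every theorem of T is a theorem of S4 and S5).
K-tableau for the negation not (((s or p) implies q) implies Dia ((s or p) implies q)):
1. not (((s or p) implies q) implies Dia ((s or p) implies q)), 0
2. (s or p) implies q, 0
3. not Dia ((s or p) implies q), 0
4. q, 0
Complete open branch: countermodel on a K-frame, so not valid in K.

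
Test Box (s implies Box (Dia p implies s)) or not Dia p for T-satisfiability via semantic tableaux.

Yes, satisfiable

1. Box (s implies Box (Dia p implies s)) or not Dia p, w0
2. not Dia p, w0
3. not p, w0
Accessibility: w0Rw0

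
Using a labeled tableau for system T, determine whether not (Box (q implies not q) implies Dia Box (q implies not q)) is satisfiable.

No, unsatisfiable

1. not (Box (q implies not q) implies Dia Box (q implies not q)), 0
2. Box (q implies not q), 0   [neg-implies-rule on 1]
3. not Dia Box (q implies not q), 0   [neg-implies-rule on 1]
4. q implies not q, 0   [Box-rule on 2 via 0R0]
5. not Box (q implies not q), 0   [neg-Dia-rule on 3 via 0R0]
6. not q, 0   [implies-rule on 4 (branches; this branch)]
7. not (q implies not q), 1   [neg-Box-rule on 5: fresh world 1, 0R1]
8. q, 1   [neg-implies-rule on 7]
9. q implies not q, 1   [Box-rule on 2 via 0R1]
10. not Box (q implies not q), 1   [neg-Dia-rule on 3 via 0R1]
11. not q, 1   [implies-rule on 9 (branches; this branch)]
Accessibility: 0R0, 0R1, 1R1
Branch closes: q and not q both at 1.
Every branch closes; the branch above is one of them.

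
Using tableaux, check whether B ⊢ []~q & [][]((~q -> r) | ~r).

Tableau for the negation ~([]~q & [][]((~q -> r) | ~r)):
1. ~([]~q & [][]((~q -> r) | ~r)), u
2. ~[]~q, u
3. q, v
Accessibility: uRu, uRv, vRu, vRv
The negation has an open branch (countermodel exists).

Invalid (countermodel exists)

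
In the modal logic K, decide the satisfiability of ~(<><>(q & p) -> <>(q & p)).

Yes, satisfiable

1. ~(<><>(q & p) -> <>(q & p)), u
2. <><>(q & p), u   [~->-rule on 1]
3. ~<>(q & p), u   [~->-rule on 1]
4. <>(q & p), v   [<>-rule on 2: fresh world v, uRv]
5. ~(q & p), v   [~<>-rule on 3 via uRv]
6. ~p, v   [~&-rule on 5 (branches; this branch)]
7. q & p, w   [<>-rule on 4: fresh world w, vRw]
8. q, w   [&-rule on 7]
9. p, w   [&-rule on 7]
Accessibility: uRv, vRw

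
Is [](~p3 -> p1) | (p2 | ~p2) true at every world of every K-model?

Valid in K

Tableau for the negation ~([](~p3 -> p1) | (p2 | ~p2)):
1. ~([](~p3 -> p1) | (p2 | ~p2)), 0
2. ~[](~p3 -> p1), 0
3. ~(p2 | ~p2), 0
4. ~p2, 0
5. p2, 0
Branch closes: p2 and ~p2 both at 0.
All branches of the negation close; one closing branch shown above.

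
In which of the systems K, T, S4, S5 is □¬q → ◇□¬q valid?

T-tableau for the negation ¬(□¬q → ◇□¬q):
1. ¬(□¬q → ◇□¬q), 0
2. □¬q, 0   [¬→-rule on 1]
3. ¬◇□¬q, 0   [¬→-rule on 1]
4. ¬q, 0   [□-rule on 2 via 0R0]
5. ¬□¬q, 0   [¬◇-rule on 3 via 0R0]
6. q, 1   [¬□-rule on 5: fresh world 1, 0R1]
7. ¬q, 1   [□-rule on 2 via 0R1]
Accessibility: 0R0, 0R1, 1R1
Branch closes: q and ¬q both at 1.
Every branch closes (one shown): valid in T, hence also in S4, S5 (every theorem of T is a theorem of S4 and S5).
K-tableau for the negation ¬(□¬q → ◇□¬q):
1. ¬(□¬q → ◇□¬q), 0
2. □¬q, 0   [¬→-rule on 1]
3. ¬◇□¬q, 0   [¬→-rule on 1]
Complete open branch: countermodel on a K-frame, so not valid in K.

T, S4, S5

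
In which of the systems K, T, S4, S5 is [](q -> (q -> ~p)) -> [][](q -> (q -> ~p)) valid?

S4-tableau for the negation ~([](q -> (q -> ~p)) -> [][](q -> (q -> ~p))):
1. ~([](q -> (q -> ~p)) -> [][](q -> (q -> ~p))), 0
2. [](q -> (q -> ~p)), 0   [~->-rule on 1]
3. ~[][](q -> (q -> ~p)), 0   [~->-rule on 1]
4. q -> (q -> ~p), 0   [[]-rule on 2 via 0R0]
5. q -> ~p, 0   [->-rule on 4 (branches; this branch)]
6. ~p, 0   [->-rule on 5 (branches; this branch)]
7. ~[](q -> (q -> ~p)), 1   [~[]-rule on 3: fresh world 1, 0R1]
8. q -> (q -> ~p), 1   [[]-rule on 2 via 0R1]
9. q -> ~p, 1   [->-rule on 8 (branches; this branch)]
10. ~p, 1   [->-rule on 9 (branches; this branch)]
11. ~(q -> (q -> ~p)), 2   [~[]-rule on 7: fresh world 2, 1R2]
12. q, 2   [~->-rule on 11]
13. ~(q -> ~p), 2   [~->-rule on 11]
14. p, 2   [~->-rule on 13]
15. q -> (q -> ~p), 2   [[]-rule on 2 via 0R2]
16. q -> ~p, 2   [->-rule on 15 (branches; this branch)]
17. ~p, 2   [->-rule on 16 (branches; this branch)]
Accessibility: 0R0, 0R1, 0R2, 1R1, 1R2, 2R2
Branch closes: p and ~p both at 2.
Every branch closes (one shown): valid in S4, hence also in S5 (every theorem of S4 is a theorem of S5).
T-tableau for the negation ~([](q -> (q -> ~p)) -> [][](q -> (q -> ~p))):
1. ~([](q -> (q -> ~p)) -> [][](q -> (q -> ~p))), 0
2. [](q -> (q -> ~p)), 0   [~->-rule on 1]
3. ~[][](q -> (q -> ~p)), 0   [~->-rule on 1]
4. q -> (q -> ~p), 0   [[]-rule on 2 via 0R0]
5. q -> ~p, 0   [->-rule on 4 (branches; this branch)]
6. ~p, 0   [->-rule on 5 (branches; this branch)]
7. ~[](q -> (q -> ~p)), 1   [~[]-rule on 3: fresh world 1, 0R1]
8. q -> (q -> ~p), 1   [[]-rule on 2 via 0R1]
9. q -> ~p, 1   [->-rule on 8 (branches; this branch)]
10. ~p, 1   [->-rule on 9 (branches; this branch)]
11. ~(q -> (q -> ~p)), 2   [~[]-rule on 7: fresh world 2, 1R2]
12. q, 2   [~->-rule on 11]
13. ~(q -> ~p), 2   [~->-rule on 11]
14. p, 2   [~->-rule on 13]
Accessibility: 0R0, 0R1, 1R1, 1R2, 2R2
Complete open branch: countermodel on a T-frame, so not valid in T, nor in K (the same frame is also a K-frame).

S4, S5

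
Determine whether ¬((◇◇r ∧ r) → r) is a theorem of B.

Tableau for the negation (◇◇r ∧ r) → r:
1. (◇◇r ∧ r) → r, u
2. r, u   [→-rule on 1 (branches; this branch)]
Accessibility: uRu
The negation has an open branch (countermodel exists).

Not valid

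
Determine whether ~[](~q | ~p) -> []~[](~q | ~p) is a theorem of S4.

Tableau for the negation ~(~[](~q | ~p) -> []~[](~q | ~p)):
1. ~(~[](~q | ~p) -> []~[](~q | ~p)), u
2. ~[](~q | ~p), u   [~->-rule on 1]
3. ~[]~[](~q | ~p), u   [~->-rule on 1]
4. ~(~q | ~p), v   [~[]-rule on 2: fresh world v, uRv]
5. q, v   [~|-rule on 4]
6. p, v   [~|-rule on 4]
7. [](~q | ~p), w   [~[]-rule on 3: fresh world w, uRw]
8. ~q | ~p, w   [[]-rule on 7 via wRw]
9. ~p, w   [|-rule on 8 (branches; this branch)]
Accessibility: uRu, uRv, uRw, vRv, wRw
The negation has an open branch (countermodel exists).

Not valid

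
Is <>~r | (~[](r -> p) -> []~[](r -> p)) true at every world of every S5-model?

Tableau for the negation ~(<>~r | (~[](r -> p) -> []~[](r -> p))):
1. ~(<>~r | (~[](r -> p) -> []~[](r -> p))), w0
2. ~<>~r, w0   [~|-rule on 1]
3. ~(~[](r -> p) -> []~[](r -> p)), w0   [~|-rule on 1]
4. ~[](r -> p), w0   [~->-rule on 3]
5. ~[]~[](r -> p), w0   [~->-rule on 3]
6. r, w0   [~<>-rule on 2 via w0Rw0]
7. ~(r -> p), w1   [~[]-rule on 4: fresh world w1, w0Rw1]
8. r, w1   [~->-rule on 7]
9. ~p, w1   [~->-rule on 7]
10. [](r -> p), w2   [~[]-rule on 5: fresh world w2, w0Rw2]
11. r, w2   [~<>-rule on 2 via w0Rw2]
12. r -> p, w0   [[]-rule on 10 via w2Rw0]
13. r -> p, w1   [[]-rule on 10 via w2Rw1]
14. r -> p, w2   [[]-rule on 10 via w2Rw2]
15. p, w0   [->-rule on 12 (branches; this branch)]
16. p, w1   [->-rule on 13 (branches; this branch)]
Accessibility: w0Rw0, w0Rw1, w0Rw2, w1Rw0, w1Rw1, w1Rw2, w2Rw0, w2Rw1, w2Rw2
Branch closes: p and ~p both at w1.
All branches of the negation close; one closing branch shown above.

Valid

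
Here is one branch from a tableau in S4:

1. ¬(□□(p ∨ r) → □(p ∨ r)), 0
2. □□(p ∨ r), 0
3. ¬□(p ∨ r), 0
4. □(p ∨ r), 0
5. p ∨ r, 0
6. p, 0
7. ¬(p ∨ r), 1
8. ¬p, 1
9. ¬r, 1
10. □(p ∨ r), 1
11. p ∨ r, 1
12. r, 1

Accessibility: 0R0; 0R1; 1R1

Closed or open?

Both r and ¬r appear at 1.

Closed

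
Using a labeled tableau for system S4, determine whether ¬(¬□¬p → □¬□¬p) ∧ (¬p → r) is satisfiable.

1. ¬(¬□¬p → □¬□¬p) ∧ (¬p → r), 0
2. ¬(¬□¬p → □¬□¬p), 0
3. ¬p → r, 0
4. ¬□¬p, 0
5. ¬□¬□¬p, 0
6. r, 0
7. p, 1
8. □¬p, 2
9. ¬p, 2
Accessibility: 0R0, 0R1, 0R2, 1R1, 2R2

Satisfiable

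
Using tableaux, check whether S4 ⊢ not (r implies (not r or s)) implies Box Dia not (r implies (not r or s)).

Not valid

Tableau for the negation not (not (r implies (not r or s)) implies Box Dia not (r implies (not r or s))):
1. not (not (r implies (not r or s)) implies Box Dia not (r implies (not r or s))), u
2. not (r implies (not r or s)), u   [neg-implies-rule on 1]
3. not Box Dia not (r implies (not r or s)), u   [neg-implies-rule on 1]
4. r, u   [neg-implies-rule on 2]
5. not (not r or s), u   [neg-implies-rule on 2]
6. not s, u   [neg-or-rule on 5]
7. not Dia not (r implies (not r or s)), v   [neg-Box-rule on 3: fresh world v, uRv]
8. r implies (not r or s), v   [neg-Dia-rule on 7 via vRv]
9. not r or s, v   [implies-rule on 8 (branches; this branch)]
10. s, v   [or-rule on 9 (branches; this branch)]
Accessibility: uRu, uRv, vRv
The negation has an open branch (countermodel exists).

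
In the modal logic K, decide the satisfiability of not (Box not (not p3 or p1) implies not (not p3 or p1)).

Satisfiable (open branch found)

1. not (Box not (not p3 or p1) implies not (not p3 or p1)), 0
2. Box not (not p3 or p1), 0
3. not p3 or p1, 0
4. p1, 0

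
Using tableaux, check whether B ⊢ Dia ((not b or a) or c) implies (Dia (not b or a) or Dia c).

Valid

Tableau for the negation not (Dia ((not b or a) or c) implies (Dia (not b or a) or Dia c)):
1. not (Dia ((not b or a) or c) implies (Dia (not b or a) or Dia c)), u
2. Dia ((not b or a) or c), u
3. not (Dia (not b or a) or Dia c), u
4. not Dia (not b or a), u
5. not Dia c, u
6. not (not b or a), u
7. b, u
8. not a, u
9. not c, u
10. (not b or a) or c, v
11. not (not b or a), v
12. b, v
13. not a, v
14. not c, v
15. not b or a, v
16. a, v
Accessibility: uRu, uRv, vRu, vRv
Branch closes: a and not a both at v.
All branches of the negation close; one closing branch shown above.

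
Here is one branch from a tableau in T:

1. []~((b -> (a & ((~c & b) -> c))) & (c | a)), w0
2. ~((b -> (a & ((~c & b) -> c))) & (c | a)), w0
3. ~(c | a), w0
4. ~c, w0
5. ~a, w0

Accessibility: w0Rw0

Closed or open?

No atom appears with both signs at the same world.

Not closed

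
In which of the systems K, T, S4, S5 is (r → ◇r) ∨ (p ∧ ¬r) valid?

T-tableau for the negation ¬((r → ◇r) ∨ (p ∧ ¬r)):
1. ¬((r → ◇r) ∨ (p ∧ ¬r)), 0
2. ¬(r → ◇r), 0
3. ¬(p ∧ ¬r), 0
4. r, 0
5. ¬◇r, 0
6. ¬r, 0
Accessibility: 0R0
Branch closes: r and ¬r both at 0.
Every branch closes (one shown): valid in T, hence also in S4, S5 (every theorem of T is a theorem of S4 and S5).
K-tableau for the negation ¬((r → ◇r) ∨ (p ∧ ¬r)):
1. ¬((r → ◇r) ∨ (p ∧ ¬r)), 0
2. ¬(r → ◇r), 0
3. ¬(p ∧ ¬r), 0
4. r, 0
5. ¬◇r, 0
Complete open branch: countermodel on a K-frame, so not valid in K.

T, S4, S5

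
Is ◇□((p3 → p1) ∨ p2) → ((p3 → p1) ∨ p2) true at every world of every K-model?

Tableau for the negation ¬(◇□((p3 → p1) ∨ p2) → ((p3 → p1) ∨ p2)):
1. ¬(◇□((p3 → p1) ∨ p2) → ((p3 → p1) ∨ p2)), w0
2. ◇□((p3 → p1) ∨ p2), w0
3. ¬((p3 → p1) ∨ p2), w0
4. ¬(p3 → p1), w0
5. ¬p2, w0
6. p3, w0
7. ¬p1, w0
8. □((p3 → p1) ∨ p2), w1
Accessibility: w0Rw1
The negation has an open branch (countermodel exists).

Invalid (countermodel exists)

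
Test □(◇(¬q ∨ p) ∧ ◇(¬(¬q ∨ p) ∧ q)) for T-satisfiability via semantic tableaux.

Satisfiable

1. □(◇(¬q ∨ p) ∧ ◇(¬(¬q ∨ p) ∧ q)), 0
2. ◇(¬q ∨ p) ∧ ◇(¬(¬q ∨ p) ∧ q), 0
3. ◇(¬q ∨ p), 0
4. ◇(¬(¬q ∨ p) ∧ q), 0
5. ¬q ∨ p, 1
6. ◇(¬q ∨ p) ∧ ◇(¬(¬q ∨ p) ∧ q), 1
7. ◇(¬q ∨ p), 1
8. ◇(¬(¬q ∨ p) ∧ q), 1
9. p, 1
10. ¬(¬q ∨ p) ∧ q, 2
11. ¬(¬q ∨ p), 2
12. q, 2
13. ¬p, 2
14. ◇(¬q ∨ p) ∧ ◇(¬(¬q ∨ p) ∧ q), 2
15. ◇(¬q ∨ p), 2
16. ◇(¬(¬q ∨ p) ∧ q), 2
17. ¬q ∨ p, 3
18. p, 3
19. ¬(¬q ∨ p) ∧ q, 4
20. ¬(¬q ∨ p), 4
21. q, 4
22. ¬p, 4
23. ¬q ∨ p, 5
24. p, 5
25. ¬(¬q ∨ p) ∧ q, 6
26. ¬(¬q ∨ p), 6
27. q, 6
28. ¬p, 6
Accessibility: 0R0, 0R1, 0R2, 1R1, 1R3, 1R4, 2R2, 2R5, 2R6, 3R3, 4R4, 5R5, 6R6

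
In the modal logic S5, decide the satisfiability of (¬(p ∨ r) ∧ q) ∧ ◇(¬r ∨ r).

Yes, satisfiable

1. (¬(p ∨ r) ∧ q) ∧ ◇(¬r ∨ r), w0
2. ¬(p ∨ r) ∧ q, w0
3. ◇(¬r ∨ r), w0
4. ¬(p ∨ r), w0
5. q, w0
6. ¬p, w0
7. ¬r, w0
8. ¬r ∨ r, w1
9. r, w1
Accessibility: w0Rw0, w0Rw1, w1Rw0, w1Rw1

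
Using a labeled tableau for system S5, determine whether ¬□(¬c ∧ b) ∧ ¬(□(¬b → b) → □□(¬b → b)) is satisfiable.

1. ¬□(¬c ∧ b) ∧ ¬(□(¬b → b) → □□(¬b → b)), w0
2. ¬□(¬c ∧ b), w0   [∧-rule on 1]
3. ¬(□(¬b → b) → □□(¬b → b)), w0   [∧-rule on 1]
4. □(¬b → b), w0   [¬→-rule on 3]
5. ¬□□(¬b → b), w0   [¬→-rule on 3]
6. ¬b → b, w0   [□-rule on 4 via w0Rw0]
7. b, w0   [→-rule on 6 (branches; this branch)]
8. ¬(¬c ∧ b), w1   [¬□-rule on 2: fresh world w1, w0Rw1]
9. ¬b → b, w1   [□-rule on 4 via w0Rw1]
10. c, w1   [¬∧-rule on 8 (branches; this branch)]
11. b, w1   [→-rule on 9 (branches; this branch)]
12. ¬□(¬b → b), w2   [¬□-rule on 5: fresh world w2, w0Rw2]
13. ¬b → b, w2   [□-rule on 4 via w0Rw2]
14. b, w2   [→-rule on 13 (branches; this branch)]
15. ¬(¬b → b), w3   [¬□-rule on 12: fresh world w3, w2Rw3]
16. ¬b, w3   [¬→-rule on 15]
17. ¬b → b, w3   [□-rule on 4 via w0Rw3]
18. b, w3   [→-rule on 17 (branches; this branch)]
Accessibility: w0Rw0, w0Rw1, w0Rw2, w0Rw3, w1Rw0, w1Rw1, w1Rw2, w1Rw3, w2Rw0, w2Rw1, w2Rw2, w2Rw3, w3Rw0, w3Rw1, w3Rw2, w3Rw3
Branch closes: b and ¬b both at w3.
(One branch shown.) All branches close.

No, unsatisfiable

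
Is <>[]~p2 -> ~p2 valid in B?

Yes, valid

Tableau for the negation ~(<>[]~p2 -> ~p2):
1. ~(<>[]~p2 -> ~p2), u
2. <>[]~p2, u   [~->-rule on 1]
3. p2, u   [~->-rule on 1]
4. []~p2, v   [<>-rule on 2: fresh world v, uRv]
5. ~p2, u   [[]-rule on 4 via vRu]
Accessibility: uRu, uRv, vRu, vRv
Branch closes: p2 and ~p2 both at u.
All branches of the negation close; one closing branch shown above.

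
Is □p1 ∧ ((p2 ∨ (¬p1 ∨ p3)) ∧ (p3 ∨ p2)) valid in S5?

Tableau for the negation ¬(□p1 ∧ ((p2 ∨ (¬p1 ∨ p3)) ∧ (p3 ∨ p2))):
1. ¬(□p1 ∧ ((p2 ∨ (¬p1 ∨ p3)) ∧ (p3 ∨ p2))), w0
2. ¬((p2 ∨ (¬p1 ∨ p3)) ∧ (p3 ∨ p2)), w0   [¬∧-rule on 1 (branches; this branch)]
3. ¬(p3 ∨ p2), w0   [¬∧-rule on 2 (branches; this branch)]
4. ¬p3, w0   [¬∨-rule on 3]
5. ¬p2, w0   [¬∨-rule on 3]
Accessibility: w0Rw0
The negation has an open branch (countermodel exists).

No, not valid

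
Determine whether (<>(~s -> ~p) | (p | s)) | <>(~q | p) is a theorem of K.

Tableau for the negation ~((<>(~s -> ~p) | (p | s)) | <>(~q | p)):
1. ~((<>(~s -> ~p) | (p | s)) | <>(~q | p)), u
2. ~(<>(~s -> ~p) | (p | s)), u
3. ~<>(~q | p), u
4. ~<>(~s -> ~p), u
5. ~(p | s), u
6. ~p, u
7. ~s, u
The negation has an open branch (countermodel exists).

No, not valid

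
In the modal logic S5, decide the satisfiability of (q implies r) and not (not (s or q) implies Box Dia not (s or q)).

1. (q implies r) and not (not (s or q) implies Box Dia not (s or q)), w0
2. q implies r, w0   [and-rule on 1]
3. not (not (s or q) implies Box Dia not (s or q)), w0   [and-rule on 1]
4. not (s or q), w0   [neg-implies-rule on 3]
5. not Box Dia not (s or q), w0   [neg-implies-rule on 3]
6. not s, w0   [neg-or-rule on 4]
7. not q, w0   [neg-or-rule on 4]
8. r, w0   [implies-rule on 2 (branches; this branch)]
9. not Dia not (s or q), w1   [neg-Box-rule on 5: fresh world w1, w0Rw1]
10. s or q, w0   [neg-Dia-rule on 9 via w1Rw0]
11. s or q, w1   [neg-Dia-rule on 9 via w1Rw1]
12. q, w0   [or-rule on 10 (branches; this branch)]
Accessibility: w0Rw0, w0Rw1, w1Rw0, w1Rw1
Branch closes: q and not q both at w0.
(One branch shown.) All branches close.

Unsatisfiable (every branch closes)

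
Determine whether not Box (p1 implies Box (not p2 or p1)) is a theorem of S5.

Invalid (countermodel exists)

Tableau for the negation Box (p1 implies Box (not p2 or p1)):
1. Box (p1 implies Box (not p2 or p1)), u
2. p1 implies Box (not p2 or p1), u
3. Box (not p2 or p1), u
4. not p2 or p1, u
5. p1, u
Accessibility: uRu
The negation has an open branch (countermodel exists).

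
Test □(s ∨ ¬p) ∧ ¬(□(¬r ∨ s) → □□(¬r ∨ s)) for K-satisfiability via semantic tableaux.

Satisfiable (open branch found)

1. □(s ∨ ¬p) ∧ ¬(□(¬r ∨ s) → □□(¬r ∨ s)), 0
2. □(s ∨ ¬p), 0
3. ¬(□(¬r ∨ s) → □□(¬r ∨ s)), 0
4. □(¬r ∨ s), 0
5. ¬□□(¬r ∨ s), 0
6. ¬□(¬r ∨ s), 1
7. s ∨ ¬p, 1
8. ¬r ∨ s, 1
9. ¬p, 1
10. s, 1
11. ¬(¬r ∨ s), 2
12. r, 2
13. ¬s, 2
Accessibility: 0R1, 1R2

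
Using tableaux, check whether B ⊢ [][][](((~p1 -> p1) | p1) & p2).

Invalid (countermodel exists)

Tableau for the negation ~[][][](((~p1 -> p1) | p1) & p2):
1. ~[][][](((~p1 -> p1) | p1) & p2), 0
2. ~[][](((~p1 -> p1) | p1) & p2), 1
3. ~[](((~p1 -> p1) | p1) & p2), 2
4. ~(((~p1 -> p1) | p1) & p2), 3
5. ~p2, 3
Accessibility: 0R0, 0R1, 1R0, 1R1, 1R2, 2R1, 2R2, 2R3, 3R2, 3R3
The negation has an open branch (countermodel exists).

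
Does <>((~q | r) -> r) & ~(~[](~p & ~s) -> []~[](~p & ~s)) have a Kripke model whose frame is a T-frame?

Yes, satisfiable

1. <>((~q | r) -> r) & ~(~[](~p & ~s) -> []~[](~p & ~s)), 0
2. <>((~q | r) -> r), 0   [&-rule on 1]
3. ~(~[](~p & ~s) -> []~[](~p & ~s)), 0   [&-rule on 1]
4. ~[](~p & ~s), 0   [~->-rule on 3]
5. ~[]~[](~p & ~s), 0   [~->-rule on 3]
6. (~q | r) -> r, 1   [<>-rule on 2: fresh world 1, 0R1]
7. r, 1   [->-rule on 6 (branches; this branch)]
8. ~(~p & ~s), 2   [~[]-rule on 4: fresh world 2, 0R2]
9. s, 2   [~&-rule on 8 (branches; this branch)]
10. [](~p & ~s), 3   [~[]-rule on 5: fresh world 3, 0R3]
11. ~p & ~s, 3   [[]-rule on 10 via 3R3]
12. ~p, 3   [&-rule on 11]
13. ~s, 3   [&-rule on 11]
Accessibility: 0R0, 0R1, 0R2, 0R3, 1R1, 2R2, 3R3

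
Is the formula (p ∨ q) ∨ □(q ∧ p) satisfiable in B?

Satisfiable (open branch found)

1. (p ∨ q) ∨ □(q ∧ p), u
2. □(q ∧ p), u   [∨-rule on 1 (branches; this branch)]
3. q ∧ p, u   [□-rule on 2 via uRu]
4. q, u   [∧-rule on 3]
5. p, u   [∧-rule on 3]
Accessibility: uRu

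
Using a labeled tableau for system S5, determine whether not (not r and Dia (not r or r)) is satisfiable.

Satisfiable (open branch found)

1. not (not r and Dia (not r or r)), 0
2. r, 0   [neg-and-rule on 1 (branches; this branch)]
Accessibility: 0R0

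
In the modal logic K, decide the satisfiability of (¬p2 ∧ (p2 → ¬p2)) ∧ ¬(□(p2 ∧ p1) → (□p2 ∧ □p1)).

1. (¬p2 ∧ (p2 → ¬p2)) ∧ ¬(□(p2 ∧ p1) → (□p2 ∧ □p1)), w0
2. ¬p2 ∧ (p2 → ¬p2), w0   [∧-rule on 1]
3. ¬(□(p2 ∧ p1) → (□p2 ∧ □p1)), w0   [∧-rule on 1]
4. ¬p2, w0   [∧-rule on 2]
5. p2 → ¬p2, w0   [∧-rule on 2]
6. □(p2 ∧ p1), w0   [¬→-rule on 3]
7. ¬(□p2 ∧ □p1), w0   [¬→-rule on 3]
8. ¬□p1, w0   [¬∧-rule on 7 (branches; this branch)]
9. ¬p1, w1   [¬□-rule on 8: fresh world w1, w0Rw1]
10. p2 ∧ p1, w1   [□-rule on 6 via w0Rw1]
11. p2, w1   [∧-rule on 10]
12. p1, w1   [∧-rule on 10]
Accessibility: w0Rw1
Branch closes: p1 and ¬p1 both at w1.
(One branch shown.) All branches close.

No, unsatisfiable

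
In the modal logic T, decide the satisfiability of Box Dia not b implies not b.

1. Box Dia not b implies not b, 0
2. not b, 0   [implies-rule on 1 (branches; this branch)]
Accessibility: 0R0

Satisfiable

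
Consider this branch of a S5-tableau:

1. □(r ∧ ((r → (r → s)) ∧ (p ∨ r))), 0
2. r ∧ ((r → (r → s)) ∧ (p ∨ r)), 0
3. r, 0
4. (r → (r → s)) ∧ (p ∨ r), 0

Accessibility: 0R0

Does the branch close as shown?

No world carries both an atom and its negation.

Open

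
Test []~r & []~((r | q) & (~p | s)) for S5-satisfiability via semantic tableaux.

1. []~r & []~((r | q) & (~p | s)), w0
2. []~r, w0
3. []~((r | q) & (~p | s)), w0
4. ~r, w0
5. ~((r | q) & (~p | s)), w0
6. ~(~p | s), w0
7. p, w0
8. ~s, w0
Accessibility: w0Rw0

Satisfiable (open branch found)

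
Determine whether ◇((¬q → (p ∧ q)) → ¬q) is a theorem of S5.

Invalid (countermodel exists)

Tableau for the negation ¬◇((¬q → (p ∧ q)) → ¬q):
1. ¬◇((¬q → (p ∧ q)) → ¬q), u
2. ¬((¬q → (p ∧ q)) → ¬q), u
3. ¬q → (p ∧ q), u
4. q, u
5. p ∧ q, u
6. p, u
Accessibility: uRu
The negation has an open branch (countermodel exists).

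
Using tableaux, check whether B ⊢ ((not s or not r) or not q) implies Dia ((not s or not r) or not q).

Tableau for the negation not (((not s or not r) or not q) implies Dia ((not s or not r) or not q)):
1. not (((not s or not r) or not q) implies Dia ((not s or not r) or not q)), u
2. (not s or not r) or not q, u   [neg-implies-rule on 1]
3. not Dia ((not s or not r) or not q), u   [neg-implies-rule on 1]
4. not ((not s or not r) or not q), u   [neg-Dia-rule on 3 via uRu]
5. not (not s or not r), u   [neg-or-rule on 4]
6. q, u   [neg-or-rule on 4]
7. s, u   [neg-or-rule on 5]
8. r, u   [neg-or-rule on 5]
9. not s or not r, u   [or-rule on 2 (branches; this branch)]
10. not r, u   [or-rule on 9 (branches; this branch)]
Accessibility: uRu
Branch closes: r and not r both at u.
All branches of the negation close; one closing branch shown above.

Valid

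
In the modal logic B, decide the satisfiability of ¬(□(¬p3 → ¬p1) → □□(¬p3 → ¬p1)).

Satisfiable (open branch found)

1. ¬(□(¬p3 → ¬p1) → □□(¬p3 → ¬p1)), w0
2. □(¬p3 → ¬p1), w0
3. ¬□□(¬p3 → ¬p1), w0
4. ¬p3 → ¬p1, w0
5. ¬p1, w0
6. ¬□(¬p3 → ¬p1), w1
7. ¬p3 → ¬p1, w1
8. ¬p1, w1
9. ¬(¬p3 → ¬p1), w2
10. ¬p3, w2
11. p1, w2
Accessibility: w0Rw0, w0Rw1, w1Rw0, w1Rw1, w1Rw2, w2Rw1, w2Rw2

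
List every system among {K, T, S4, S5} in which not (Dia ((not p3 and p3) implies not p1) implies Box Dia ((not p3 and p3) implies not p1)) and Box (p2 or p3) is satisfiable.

T-tableau for the formula:
1. not (Dia ((not p3 and p3) implies not p1) implies Box Dia ((not p3 and p3) implies not p1)) and Box (p2 or p3), w0
2. not (Dia ((not p3 and p3) implies not p1) implies Box Dia ((not p3 and p3) implies not p1)), w0
3. Box (p2 or p3), w0
4. Dia ((not p3 and p3) implies not p1), w0
5. not Box Dia ((not p3 and p3) implies not p1), w0
6. p2 or p3, w0
7. p3, w0
8. (not p3 and p3) implies not p1, w1
9. p2 or p3, w1
10. not (not p3 and p3), w1
11. p3, w1
12. not Dia ((not p3 and p3) implies not p1), w2
13. p2 or p3, w2
14. not ((not p3 and p3) implies not p1), w2
15. not p3 and p3, w2
16. p1, w2
17. not p3, w2
18. p3, w2
Accessibility: w0Rw0, w0Rw1, w0Rw2, w1Rw1, w2Rw2
Branch closes: p3 and not p3 both at w2.
Every branch closes (one shown): unsatisfiable in T, hence also in S4, S5 (every S4/S5-frame is a T-frame).
K-tableau for the formula:
1. not (Dia ((not p3 and p3) implies not p1) implies Box Dia ((not p3 and p3) implies not p1)) and Box (p2 or p3), w0
2. not (Dia ((not p3 and p3) implies not p1) implies Box Dia ((not p3 and p3) implies not p1)), w0
3. Box (p2 or p3), w0
4. Dia ((not p3 and p3) implies not p1), w0
5. not Box Dia ((not p3 and p3) implies not p1), w0
6. (not p3 and p3) implies not p1, w1
7. p2 or p3, w1
8. not p1, w1
9. p3, w1
10. not Dia ((not p3 and p3) implies not p1), w2
11. p2 or p3, w2
12. p3, w2
Accessibility: w0Rw1, w0Rw2
Complete open branch: satisfiable in K.

K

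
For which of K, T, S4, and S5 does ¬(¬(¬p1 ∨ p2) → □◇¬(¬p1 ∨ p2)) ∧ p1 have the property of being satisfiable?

S4-tableau for the formula:
1. ¬(¬(¬p1 ∨ p2) → □◇¬(¬p1 ∨ p2)) ∧ p1, u
2. ¬(¬(¬p1 ∨ p2) → □◇¬(¬p1 ∨ p2)), u
3. p1, u
4. ¬(¬p1 ∨ p2), u
5. ¬□◇¬(¬p1 ∨ p2), u
6. ¬p2, u
7. ¬◇¬(¬p1 ∨ p2), v
8. ¬p1 ∨ p2, v
9. p2, v
Accessibility: uRu, uRv, vRv
Complete open branch: satisfiable in S4, hence also in K, T (this S4-model is also a K-model and a T-model).
S5-tableau for the formula:
1. ¬(¬(¬p1 ∨ p2) → □◇¬(¬p1 ∨ p2)) ∧ p1, u
2. ¬(¬(¬p1 ∨ p2) → □◇¬(¬p1 ∨ p2)), u
3. p1, u
4. ¬(¬p1 ∨ p2), u
5. ¬□◇¬(¬p1 ∨ p2), u
6. ¬p2, u
7. ¬◇¬(¬p1 ∨ p2), v
8. ¬p1 ∨ p2, u
9. ¬p1 ∨ p2, v
10. p2, u
Accessibility: uRu, uRv, vRu, vRv
Branch closes: p2 and ¬p2 both at u.
Every branch closes (one shown): unsatisfiable in S5.

K, T, S4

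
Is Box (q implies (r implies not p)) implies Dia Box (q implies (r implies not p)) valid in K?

Not valid

Tableau for the negation not (Box (q implies (r implies not p)) implies Dia Box (q implies (r implies not p))):
1. not (Box (q implies (r implies not p)) implies Dia Box (q implies (r implies not p))), w0
2. Box (q implies (r implies not p)), w0
3. not Dia Box (q implies (r implies not p)), w0
The negation has an open branch (countermodel exists).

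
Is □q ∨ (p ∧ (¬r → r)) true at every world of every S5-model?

No, not valid

Tableau for the negation ¬(□q ∨ (p ∧ (¬r → r))):
1. ¬(□q ∨ (p ∧ (¬r → r))), u
2. ¬□q, u
3. ¬(p ∧ (¬r → r)), u
4. ¬(¬r → r), u
5. ¬r, u
6. ¬q, v
Accessibility: uRu, uRv, vRu, vRv
The negation has an open branch (countermodel exists).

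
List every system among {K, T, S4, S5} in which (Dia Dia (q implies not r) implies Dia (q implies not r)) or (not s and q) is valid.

T-tableau for the negation not ((Dia Dia (q implies not r) implies Dia (q implies not r)) or (not s and q)):
1. not ((Dia Dia (q implies not r) implies Dia (q implies not r)) or (not s and q)), 0
2. not (Dia Dia (q implies not r) implies Dia (q implies not r)), 0   [neg-or-rule on 1]
3. not (not s and q), 0   [neg-or-rule on 1]
4. Dia Dia (q implies not r), 0   [neg-implies-rule on 2]
5. not Dia (q implies not r), 0   [neg-implies-rule on 2]
6. not (q implies not r), 0   [neg-Dia-rule on 5 via 0R0]
7. q, 0   [neg-implies-rule on 6]
8. r, 0   [neg-implies-rule on 6]
9. s, 0   [neg-and-rule on 3 (branches; this branch)]
10. Dia (q implies not r), 1   [Dia-rule on 4: fresh world 1, 0R1]
11. not (q implies not r), 1   [neg-Dia-rule on 5 via 0R1]
12. q, 1   [neg-implies-rule on 11]
13. r, 1   [neg-implies-rule on 11]
14. q implies not r, 2   [Dia-rule on 10: fresh world 2, 1R2]
15. not r, 2   [implies-rule on 14 (branches; this branch)]
Accessibility: 0R0, 0R1, 1R1, 1R2, 2R2
Complete open branch: countermodel on a T-frame, so not valid in T, nor in K (the same frame is also a K-frame).
S4-tableau for the negation not ((Dia Dia (q implies not r) implies Dia (q implies not r)) or (not s and q)):
1. not ((Dia Dia (q implies not r) implies Dia (q implies not r)) or (not s and q)), 0
2. not (Dia Dia (q implies not r) implies Dia (q implies not r)), 0   [neg-or-rule on 1]
3. not (not s and q), 0   [neg-or-rule on 1]
4. Dia Dia (q implies not r), 0   [neg-implies-rule on 2]
5. not Dia (q implies not r), 0   [neg-implies-rule on 2]
6. not (q implies not r), 0   [neg-Dia-rule on 5 via 0R0]
7. q, 0   [neg-implies-rule on 6]
8. r, 0   [neg-implies-rule on 6]
9. s, 0   [neg-and-rule on 3 (branches; this branch)]
10. Dia (q implies not r), 1   [Dia-rule on 4: fresh world 1, 0R1]
11. not (q implies not r), 1   [neg-Dia-rule on 5 via 0R1]
12. q, 1   [neg-implies-rule on 11]
13. r, 1   [neg-implies-rule on 11]
14. q implies not r, 2   [Dia-rule on 10: fresh world 2, 1R2]
15. not (q implies not r), 2   [neg-Dia-rule on 5 via 0R2]
16. q, 2   [neg-implies-rule on 15]
17. r, 2   [neg-implies-rule on 15]
18. not r, 2   [implies-rule on 14 (branches; this branch)]
Accessibility: 0R0, 0R1, 0R2, 1R1, 1R2, 2R2
Branch closes: r and not r both at 2.
Every branch closes (one shown): valid in S4, hence also in S5 (every theorem of S4 is a theorem of S5).

S4, S5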